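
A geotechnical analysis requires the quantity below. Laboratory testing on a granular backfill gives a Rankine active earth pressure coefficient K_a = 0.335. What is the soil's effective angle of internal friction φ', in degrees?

29.9°

K_a = tan²(45° − φ/2) ⇒ 45° − φ/2 = arctan(√0.335) = 30.06°.
φ = 2(45° − 30.06°) = 29.88°.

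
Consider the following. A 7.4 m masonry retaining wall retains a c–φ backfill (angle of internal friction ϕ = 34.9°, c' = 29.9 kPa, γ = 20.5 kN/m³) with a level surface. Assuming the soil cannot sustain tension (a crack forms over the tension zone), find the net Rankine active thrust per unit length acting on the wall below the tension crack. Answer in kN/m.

9.12 kN/m

K_a = 0.2721; √K_a = 0.5217.
Tension-crack depth z_c = 2c/(γ√K_a) = 2×29.9/(20.5×0.5217) = 5.592 m.
σ_a at base = K_a γ H − 2c√K_a = 0.2721×20.5×7.4 − 2×29.9×0.5217 = 10.09 kPa.
P_a = ½ × 10.09 × (H − z_c) = 0.5×10.09×1.808 = 9.121 kN/m.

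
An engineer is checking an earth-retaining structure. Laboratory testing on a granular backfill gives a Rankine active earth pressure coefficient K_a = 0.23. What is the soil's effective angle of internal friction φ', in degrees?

38.8°

K_a = tan²(45° − φ/2) ⇒ 45° − φ/2 = arctan(√0.23) = 25.62°.
φ = 2(45° − 25.62°) = 38.76°.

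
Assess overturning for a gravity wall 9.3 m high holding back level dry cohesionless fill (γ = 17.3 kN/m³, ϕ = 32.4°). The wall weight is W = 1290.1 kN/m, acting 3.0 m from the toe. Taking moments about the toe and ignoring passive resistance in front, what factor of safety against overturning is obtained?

K_a = tan²(45° − 32.4°/2) = 0.3022.
P_a = ½K_aγH² = 0.5×0.3022×17.3×9.3² = 226.1 kN/m, acting at H/3 = 3.100 m above the base.
Overturning moment M_o = P_a × H/3 = 226.1 × 3.100 = 700.9.
Resisting moment M_r = W × 3.0 = 1290.1 × 3.0 = 3870.
FS_overturning = M_r/M_o = 3870/700.9 = 5.522.

5.52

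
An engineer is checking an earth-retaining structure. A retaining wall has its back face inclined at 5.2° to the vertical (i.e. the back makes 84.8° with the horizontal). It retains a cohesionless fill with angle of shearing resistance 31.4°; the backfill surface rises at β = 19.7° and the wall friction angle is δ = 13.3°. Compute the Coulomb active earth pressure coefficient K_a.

0.440

K_a = sin²(α+φ) / [sin²α · sin(α−δ) · (1 + √{sin(φ+δ)sin(φ−β) / (sin(α−δ)sin(α+β))})²].
With α = 84.8°, φ = 31.4°, δ = 13.3°, β = 19.7°: K_a = 0.4404.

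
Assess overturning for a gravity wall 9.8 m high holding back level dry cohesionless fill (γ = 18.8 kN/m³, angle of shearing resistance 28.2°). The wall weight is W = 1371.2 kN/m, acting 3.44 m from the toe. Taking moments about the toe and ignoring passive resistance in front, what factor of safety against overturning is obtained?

K_a = tan²(45° − 28.2°/2) = 0.3582.
P_a = ½K_aγH² = 0.5×0.3582×18.8×9.8² = 323.4 kN/m, acting at H/3 = 3.267 m above the base.
Overturning moment M_o = P_a × H/3 = 323.4 × 3.267 = 1056.
Resisting moment M_r = W × 3.44 = 1371.2 × 3.44 = 4717.
FS_overturning = M_r/M_o = 4717/1056 = 4.465.

4.47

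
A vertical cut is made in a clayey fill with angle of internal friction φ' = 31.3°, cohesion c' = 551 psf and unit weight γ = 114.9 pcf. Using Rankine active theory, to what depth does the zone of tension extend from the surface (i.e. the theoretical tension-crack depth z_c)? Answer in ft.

K_a = tan²(45° − 31.3°/2) = 0.3162; √K_a = 0.5623.
The active pressure is zero where K_a γ z = 2c√K_a, so z_c = 2c/(γ√K_a) = 2×551/(114.9×0.5623) = 17.06 ft.

17.1 ft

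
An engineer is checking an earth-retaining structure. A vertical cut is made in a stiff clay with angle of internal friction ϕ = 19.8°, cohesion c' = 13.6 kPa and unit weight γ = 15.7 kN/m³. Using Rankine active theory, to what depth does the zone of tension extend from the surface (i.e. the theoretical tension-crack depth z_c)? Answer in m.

2.47 m

K_a = tan²(45° − 19.8°/2) = 0.4939; √K_a = 0.7028.
The active pressure is zero where K_a γ z = 2c√K_a, so z_c = 2c/(γ√K_a) = 2×13.6/(15.7×0.7028) = 2.465 m.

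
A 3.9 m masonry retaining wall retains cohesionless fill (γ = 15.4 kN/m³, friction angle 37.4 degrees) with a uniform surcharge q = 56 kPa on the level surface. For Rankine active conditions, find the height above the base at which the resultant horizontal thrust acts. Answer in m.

K_a = 0.2443.
Triangular part P₁ = ½K_aγH² = 28.61 at H/3 = 1.300 m; rectangular part P₂ = K_a q H = 53.35 at H/2 = 1.950 m.
ȳ = (P₁·1.300 + P₂·1.950)/(P₁+P₂) = 1.723 m.

1.72 m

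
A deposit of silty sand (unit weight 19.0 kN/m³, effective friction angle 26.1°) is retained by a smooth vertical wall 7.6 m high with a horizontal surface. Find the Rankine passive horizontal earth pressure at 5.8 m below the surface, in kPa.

K_p = (1 + sin φ)/(1 − sin φ) = 2.571.
σ_h = K_p γ z = 2.571 × 19.0 × 5.8 = 283.3 kPa.

283 kPa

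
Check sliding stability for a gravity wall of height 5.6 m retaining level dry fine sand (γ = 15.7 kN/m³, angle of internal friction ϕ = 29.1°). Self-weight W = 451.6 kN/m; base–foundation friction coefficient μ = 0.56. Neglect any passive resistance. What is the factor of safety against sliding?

K_a = tan²(45° − 29.1°/2) = 0.3456.
P_a = ½K_aγH² = 0.5×0.3456×15.7×5.6² = 85.08 kN/m, acting at H/3 = 1.867 m above the base.
FS_sliding = μW / P_a = 0.56×451.6 / 85.08 = 2.973.

2.97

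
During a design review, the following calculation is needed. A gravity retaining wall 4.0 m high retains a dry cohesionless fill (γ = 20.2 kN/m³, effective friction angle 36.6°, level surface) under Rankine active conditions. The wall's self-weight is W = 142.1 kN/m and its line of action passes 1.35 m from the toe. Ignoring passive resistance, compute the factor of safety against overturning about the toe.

3.52

K_a = tan²(45° − 36.6°/2) = 0.2530.
P_a = ½K_aγH² = 0.5×0.2530×20.2×4.0² = 40.88 kN/m, acting at H/3 = 1.333 m above the base.
Overturning moment M_o = P_a × H/3 = 40.88 × 1.333 = 54.50.
Resisting moment M_r = W × 1.35 = 142.1 × 1.35 = 191.8.
FS_overturning = M_r/M_o = 191.8/54.50 = 3.520.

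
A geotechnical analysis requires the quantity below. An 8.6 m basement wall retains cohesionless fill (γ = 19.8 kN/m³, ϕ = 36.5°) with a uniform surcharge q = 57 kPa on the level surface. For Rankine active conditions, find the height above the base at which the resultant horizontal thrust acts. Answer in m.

3.44 m

K_a = 0.2541.
Triangular part P₁ = ½K_aγH² = 186.0 at H/3 = 2.867 m; rectangular part P₂ = K_a q H = 124.5 at H/2 = 4.300 m.
ȳ = (P₁·2.867 + P₂·4.300)/(P₁+P₂) = 3.441 m.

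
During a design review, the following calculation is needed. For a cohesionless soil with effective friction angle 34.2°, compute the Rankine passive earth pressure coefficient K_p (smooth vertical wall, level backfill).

3.57

K_p = (1 + sin φ)/(1 − sin φ) = tan²(45° + 34.2°/2) = 3.567.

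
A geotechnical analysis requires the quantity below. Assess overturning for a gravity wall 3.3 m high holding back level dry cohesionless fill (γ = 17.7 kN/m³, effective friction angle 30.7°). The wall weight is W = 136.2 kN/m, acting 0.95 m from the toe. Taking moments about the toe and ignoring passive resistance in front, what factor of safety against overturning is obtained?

3.77

K_a = tan²(45° − 30.7°/2) = 0.3240.
P_a = ½K_aγH² = 0.5×0.3240×17.7×3.3² = 31.23 kN/m, acting at H/3 = 1.100 m above the base.
Overturning moment M_o = P_a × H/3 = 31.23 × 1.100 = 34.35.
Resisting moment M_r = W × 0.95 = 136.2 × 0.95 = 129.4.
FS_overturning = M_r/M_o = 129.4/34.35 = 3.767.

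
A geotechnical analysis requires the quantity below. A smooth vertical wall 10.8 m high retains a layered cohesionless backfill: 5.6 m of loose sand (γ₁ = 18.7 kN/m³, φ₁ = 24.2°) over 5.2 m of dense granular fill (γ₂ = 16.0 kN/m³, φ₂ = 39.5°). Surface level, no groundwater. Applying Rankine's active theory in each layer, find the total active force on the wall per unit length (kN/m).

292 kN/m

K_a1 = tan²(45°−24.2°/2) = 0.4185; K_a2 = tan²(45°−39.5°/2) = 0.2224.
Layer 1: σ at base = K_a1 γ₁ h₁ = 43.83 kPa; P₁ = ½×43.83×5.6 = 122.7.
Layer 2: σ_v at top = γ₁h₁ = 104.7; σ_h top = K_a2×104.7 = 23.29; σ_h base = K_a2×(104.7+16.0×5.2) = 41.80.
P₂ = ½(23.29+41.80)×5.2 = 169.2. Total P_a = 122.7+169.2 = 292.0 kN/m.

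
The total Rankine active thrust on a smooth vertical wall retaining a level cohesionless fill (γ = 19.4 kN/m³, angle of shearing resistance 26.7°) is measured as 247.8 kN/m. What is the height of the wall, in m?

8.20 m

K_a = 0.3800. P_a = ½ K_a γ H² ⇒ H = √(2P_a/(K_a γ)).
H = √(2×247.8/(0.3800×19.4)) = 8.200 m.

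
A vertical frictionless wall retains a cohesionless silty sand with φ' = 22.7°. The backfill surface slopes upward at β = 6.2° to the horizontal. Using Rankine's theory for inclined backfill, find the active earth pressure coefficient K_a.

K_a = cos β · (cos β − √(cos²β − cos²φ)) / (cos β + √(cos²β − cos²φ)).
cos β = 0.9942, cos φ = 0.9225, √(cos²β − cos²φ) = 0.3705.
K_a = 0.9942 × (0.9942 − 0.3705)/(0.9942 + 0.3705) = 0.4543.

0.454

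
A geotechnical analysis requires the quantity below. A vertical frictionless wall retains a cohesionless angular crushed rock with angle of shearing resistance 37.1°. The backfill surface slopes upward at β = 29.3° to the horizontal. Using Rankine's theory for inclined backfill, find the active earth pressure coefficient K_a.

K_a = cos β · (cos β − √(cos²β − cos²φ)) / (cos β + √(cos²β − cos²φ)).
cos β = 0.8721, cos φ = 0.7976, √(cos²β − cos²φ) = 0.3527.
K_a = 0.8721 × (0.8721 − 0.3527)/(0.8721 + 0.3527) = 0.3699.

0.370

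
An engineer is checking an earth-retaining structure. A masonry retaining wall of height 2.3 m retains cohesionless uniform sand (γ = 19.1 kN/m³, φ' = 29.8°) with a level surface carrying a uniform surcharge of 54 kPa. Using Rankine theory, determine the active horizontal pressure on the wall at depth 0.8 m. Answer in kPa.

23.3 kPa

K_a = (1 − sin φ)/(1 + sin φ) = 0.3360.
σ_v = γz + q = 19.1 × 0.8 + 54 = 69.28 kPa.
σ_h = K_a σ_v = 0.3360 × 69.28 = 23.28 kPa.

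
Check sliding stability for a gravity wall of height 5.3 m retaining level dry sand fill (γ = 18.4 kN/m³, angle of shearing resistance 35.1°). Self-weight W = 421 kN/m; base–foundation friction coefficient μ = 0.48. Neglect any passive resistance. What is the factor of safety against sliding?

2.90

K_a = tan²(45° − 35.1°/2) = 0.2698.
P_a = ½K_aγH² = 0.5×0.2698×18.4×5.3² = 69.73 kN/m, acting at H/3 = 1.767 m above the base.
FS_sliding = μW / P_a = 0.48×421 / 69.73 = 2.898.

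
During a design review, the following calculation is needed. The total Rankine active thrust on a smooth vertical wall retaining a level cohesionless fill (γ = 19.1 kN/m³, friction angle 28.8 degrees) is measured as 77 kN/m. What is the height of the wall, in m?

K_a = 0.3498. P_a = ½ K_a γ H² ⇒ H = √(2P_a/(K_a γ)).
H = √(2×77/(0.3498×19.1)) = 4.801 m.

4.80 m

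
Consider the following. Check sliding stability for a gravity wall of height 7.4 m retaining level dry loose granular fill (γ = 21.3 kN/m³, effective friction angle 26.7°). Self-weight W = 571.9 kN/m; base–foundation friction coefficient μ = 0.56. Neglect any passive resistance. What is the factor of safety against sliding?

1.45

K_a = tan²(45° − 26.7°/2) = 0.3800.
P_a = ½K_aγH² = 0.5×0.3800×21.3×7.4² = 221.6 kN/m, acting at H/3 = 2.467 m above the base.
FS_sliding = μW / P_a = 0.56×571.9 / 221.6 = 1.445.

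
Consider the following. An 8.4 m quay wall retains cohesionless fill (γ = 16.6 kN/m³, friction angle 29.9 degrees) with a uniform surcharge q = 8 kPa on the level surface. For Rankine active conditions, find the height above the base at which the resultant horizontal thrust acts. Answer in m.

K_a = 0.3347.
Triangular part P₁ = ½K_aγH² = 196.0 at H/3 = 2.800 m; rectangular part P₂ = K_a q H = 22.49 at H/2 = 4.200 m.
ȳ = (P₁·2.800 + P₂·4.200)/(P₁+P₂) = 2.944 m.

2.94 m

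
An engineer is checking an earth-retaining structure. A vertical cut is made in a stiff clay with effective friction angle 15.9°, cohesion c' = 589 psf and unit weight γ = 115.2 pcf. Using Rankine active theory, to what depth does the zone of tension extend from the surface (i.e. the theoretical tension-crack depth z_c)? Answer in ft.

13.5 ft

K_a = tan²(45° − 15.9°/2) = 0.5699; √K_a = 0.7549.
The active pressure is zero where K_a γ z = 2c√K_a, so z_c = 2c/(γ√K_a) = 2×589/(115.2×0.7549) = 13.55 ft.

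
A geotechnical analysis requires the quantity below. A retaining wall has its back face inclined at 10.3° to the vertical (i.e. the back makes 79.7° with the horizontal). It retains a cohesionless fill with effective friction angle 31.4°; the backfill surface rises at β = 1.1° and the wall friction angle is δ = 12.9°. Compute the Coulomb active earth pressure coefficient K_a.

0.371

K_a = sin²(α+φ) / [sin²α · sin(α−δ) · (1 + √{sin(φ+δ)sin(φ−β) / (sin(α−δ)sin(α+β))})²].
With α = 79.7°, φ = 31.4°, δ = 12.9°, β = 1.1°: K_a = 0.3713.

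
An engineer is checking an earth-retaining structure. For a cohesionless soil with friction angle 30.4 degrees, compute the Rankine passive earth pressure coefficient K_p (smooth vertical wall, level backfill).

K_p = (1 + sin φ)/(1 − sin φ) = tan²(45° + 30.4°/2) = 3.049.

3.05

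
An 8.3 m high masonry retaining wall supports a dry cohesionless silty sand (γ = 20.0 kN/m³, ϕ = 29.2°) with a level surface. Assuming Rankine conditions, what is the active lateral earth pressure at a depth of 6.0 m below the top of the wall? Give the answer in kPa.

41.3 kPa

K_a = (1 − sin φ)/(1 + sin φ) = 0.3442.
σ_h = K_a γ z = 0.3442 × 20.0 × 6.0 = 41.31 kPa.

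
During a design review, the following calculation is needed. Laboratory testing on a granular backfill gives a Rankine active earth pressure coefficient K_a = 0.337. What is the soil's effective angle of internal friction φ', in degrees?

K_a = tan²(45° − φ/2) ⇒ 45° − φ/2 = arctan(√0.337) = 30.14°.
φ = 2(45° − 30.14°) = 29.73°.

29.7°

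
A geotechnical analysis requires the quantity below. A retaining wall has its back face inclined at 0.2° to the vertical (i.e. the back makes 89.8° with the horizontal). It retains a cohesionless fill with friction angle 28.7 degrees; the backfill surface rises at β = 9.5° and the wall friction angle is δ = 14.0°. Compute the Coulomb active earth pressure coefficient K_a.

K_a = sin²(α+φ) / [sin²α · sin(α−δ) · (1 + √{sin(φ+δ)sin(φ−β) / (sin(α−δ)sin(α+β))})²].
With α = 89.8°, φ = 28.7°, δ = 14.0°, β = 9.5°: K_a = 0.3623.

0.362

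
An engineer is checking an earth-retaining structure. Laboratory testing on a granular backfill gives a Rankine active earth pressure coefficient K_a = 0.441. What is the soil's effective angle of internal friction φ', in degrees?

K_a = tan²(45° − φ/2) ⇒ 45° − φ/2 = arctan(√0.441) = 33.59°.
φ = 2(45° − 33.59°) = 22.83°.

22.8°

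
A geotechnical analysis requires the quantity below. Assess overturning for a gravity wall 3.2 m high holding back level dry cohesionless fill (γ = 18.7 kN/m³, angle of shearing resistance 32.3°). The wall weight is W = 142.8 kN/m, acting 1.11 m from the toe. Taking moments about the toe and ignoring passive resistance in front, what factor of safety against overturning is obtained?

5.11

K_a = tan²(45° − 32.3°/2) = 0.3035.
P_a = ½K_aγH² = 0.5×0.3035×18.7×3.2² = 29.06 kN/m, acting at H/3 = 1.067 m above the base.
Overturning moment M_o = P_a × H/3 = 29.06 × 1.067 = 30.99.
Resisting moment M_r = W × 1.11 = 142.8 × 1.11 = 158.5.
FS_overturning = M_r/M_o = 158.5/30.99 = 5.114.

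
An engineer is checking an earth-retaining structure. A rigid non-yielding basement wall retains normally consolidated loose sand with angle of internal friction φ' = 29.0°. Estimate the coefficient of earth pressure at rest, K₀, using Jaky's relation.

K₀ = 1 − sin φ' = 1 − sin 29.0° = 0.5152.

0.515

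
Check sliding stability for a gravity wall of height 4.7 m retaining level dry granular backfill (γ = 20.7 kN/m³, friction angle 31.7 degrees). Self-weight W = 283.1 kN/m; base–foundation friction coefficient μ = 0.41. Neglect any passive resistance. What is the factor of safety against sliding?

1.63

K_a = tan²(45° − 31.7°/2) = 0.3111.
P_a = ½K_aγH² = 0.5×0.3111×20.7×4.7² = 71.12 kN/m, acting at H/3 = 1.567 m above the base.
FS_sliding = μW / P_a = 0.41×283.1 / 71.12 = 1.632.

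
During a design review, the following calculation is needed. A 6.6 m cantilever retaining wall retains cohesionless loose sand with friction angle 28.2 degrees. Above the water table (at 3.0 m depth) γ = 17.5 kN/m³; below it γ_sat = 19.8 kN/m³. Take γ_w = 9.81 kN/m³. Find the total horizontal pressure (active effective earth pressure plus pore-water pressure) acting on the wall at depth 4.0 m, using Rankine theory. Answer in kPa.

K_a = (1 − sin φ)/(1 + sin φ) = 0.3582.
γ' = 19.8 − 9.81 = 9.990 kN/m³.
Effective vertical stress at 4.0 m: σ'_v = 17.5×3.0 + 9.990×1.00 = 62.49 kPa.
σ'_h = K_a σ'_v = 0.3582 × 62.49 = 22.38 kPa; u = γ_w × 1.00 = 9.810 kPa.
Total σ_h = 22.38 + 9.810 = 32.19 kPa.

32.2 kPa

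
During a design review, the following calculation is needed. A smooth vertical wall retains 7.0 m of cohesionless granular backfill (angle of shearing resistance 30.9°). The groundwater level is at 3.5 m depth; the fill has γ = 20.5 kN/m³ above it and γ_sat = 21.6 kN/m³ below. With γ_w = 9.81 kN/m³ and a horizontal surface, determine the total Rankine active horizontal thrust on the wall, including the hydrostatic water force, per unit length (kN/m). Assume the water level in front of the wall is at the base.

K_a = tan²(45° − φ/2) = 0.3214.
γ' = 21.6 − 9.81 = 11.79 kN/m³. Depth below WT = 3.5 m.
σ'_h at WT = K_a γ d_w = 23.06 kPa; at base = 23.06 + K_a γ' × 3.5 = 36.32 kPa.
P₁ (0–3.5 m) = ½×23.06×3.5 = 40.36. P₂ (3.5–7.0 m) = ½(23.06+36.32)×3.5 = 103.9.
P_w = ½ γ_w h₂² = 0.5×9.81×3.5² = 60.09. Total = 40.36+103.9+60.09 = 204.4 kN/m.

204 kN/m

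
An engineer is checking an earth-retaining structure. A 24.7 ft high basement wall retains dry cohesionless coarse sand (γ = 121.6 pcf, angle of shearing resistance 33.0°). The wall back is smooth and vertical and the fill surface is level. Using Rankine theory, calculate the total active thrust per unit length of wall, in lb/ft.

10900 lb/ft

K_a = tan²(45° − φ/2) = 0.2948.
P_a = ½ K_a γ H² = 0.5 × 0.2948 × 121.6 × 24.7² = 10940 lb/ft.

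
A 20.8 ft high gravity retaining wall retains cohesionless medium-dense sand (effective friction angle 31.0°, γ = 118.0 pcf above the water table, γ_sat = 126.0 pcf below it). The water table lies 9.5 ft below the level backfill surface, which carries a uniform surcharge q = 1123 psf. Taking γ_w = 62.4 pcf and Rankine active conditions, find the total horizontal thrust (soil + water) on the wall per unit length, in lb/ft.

K_a = tan²(45° − φ/2) = 0.3201.
γ' = 126.0 − 62.4 = 63.60 pcf. h₂ = H − d_w = 11.3 ft.
σ'_h: at surface K_a·q = 359.5; at WT K_a(q+γd_w) = 718.3; at base K_a(q+γd_w+γ'h₂) = 948.4 psf.
P₁ = ½(359.5+718.3)×9.5 = 5119; P₂ = ½(718.3+948.4)×11.3 = 9417; P_w = ½γ_w h₂² = 3984.
Total = 5119+9417+3984 = 18520 lb/ft.

18500 lb/ft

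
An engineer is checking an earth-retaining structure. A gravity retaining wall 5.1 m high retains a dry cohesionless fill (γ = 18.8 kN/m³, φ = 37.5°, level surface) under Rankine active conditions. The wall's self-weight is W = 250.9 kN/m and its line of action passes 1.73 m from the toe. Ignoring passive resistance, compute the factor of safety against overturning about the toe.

4.29

K_a = tan²(45° − 37.5°/2) = 0.2432.
P_a = ½K_aγH² = 0.5×0.2432×18.8×5.1² = 59.46 kN/m, acting at H/3 = 1.700 m above the base.
Overturning moment M_o = P_a × H/3 = 59.46 × 1.700 = 101.1.
Resisting moment M_r = W × 1.73 = 250.9 × 1.73 = 434.1.
FS_overturning = M_r/M_o = 434.1/101.1 = 4.294.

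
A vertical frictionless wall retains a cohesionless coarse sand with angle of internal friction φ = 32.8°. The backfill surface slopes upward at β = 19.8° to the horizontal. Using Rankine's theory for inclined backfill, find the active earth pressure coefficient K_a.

K_a = cos β · (cos β − √(cos²β − cos²φ)) / (cos β + √(cos²β − cos²φ)).
cos β = 0.9409, cos φ = 0.8406, √(cos²β − cos²φ) = 0.4227.
K_a = 0.9409 × (0.9409 − 0.4227)/(0.9409 + 0.4227) = 0.3575.

0.358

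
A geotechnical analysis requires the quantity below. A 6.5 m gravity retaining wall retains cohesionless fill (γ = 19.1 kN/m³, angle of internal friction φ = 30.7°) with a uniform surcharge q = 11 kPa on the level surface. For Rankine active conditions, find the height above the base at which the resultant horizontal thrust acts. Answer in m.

K_a = 0.3240.
Triangular part P₁ = ½K_aγH² = 130.7 at H/3 = 2.167 m; rectangular part P₂ = K_a q H = 23.17 at H/2 = 3.250 m.
ȳ = (P₁·2.167 + P₂·3.250)/(P₁+P₂) = 2.330 m.

2.33 m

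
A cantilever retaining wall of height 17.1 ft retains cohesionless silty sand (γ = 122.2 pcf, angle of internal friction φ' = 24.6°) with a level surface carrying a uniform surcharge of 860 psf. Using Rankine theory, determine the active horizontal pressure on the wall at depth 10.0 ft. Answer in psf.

K_a = (1 − sin φ)/(1 + sin φ) = 0.4121.
σ_v = γz + q = 122.2 × 10.0 + 860 = 2082 psf.
σ_h = K_a σ_v = 0.4121 × 2082 = 858.1 psf.

858 psf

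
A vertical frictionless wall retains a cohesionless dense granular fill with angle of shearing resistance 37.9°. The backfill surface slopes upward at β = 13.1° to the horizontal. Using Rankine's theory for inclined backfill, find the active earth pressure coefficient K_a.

K_a = cos β · (cos β − √(cos²β − cos²φ)) / (cos β + √(cos²β − cos²φ)).
cos β = 0.9740, cos φ = 0.7891, √(cos²β − cos²φ) = 0.5709.
K_a = 0.9740 × (0.9740 − 0.5709)/(0.9740 + 0.5709) = 0.2541.

0.254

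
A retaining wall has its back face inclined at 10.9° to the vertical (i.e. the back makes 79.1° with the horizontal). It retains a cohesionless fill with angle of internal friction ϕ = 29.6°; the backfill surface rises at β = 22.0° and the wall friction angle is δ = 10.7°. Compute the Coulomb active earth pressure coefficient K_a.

0.587

K_a = sin²(α+φ) / [sin²α · sin(α−δ) · (1 + √{sin(φ+δ)sin(φ−β) / (sin(α−δ)sin(α+β))})²].
With α = 79.1°, φ = 29.6°, δ = 10.7°, β = 22.0°: K_a = 0.5866.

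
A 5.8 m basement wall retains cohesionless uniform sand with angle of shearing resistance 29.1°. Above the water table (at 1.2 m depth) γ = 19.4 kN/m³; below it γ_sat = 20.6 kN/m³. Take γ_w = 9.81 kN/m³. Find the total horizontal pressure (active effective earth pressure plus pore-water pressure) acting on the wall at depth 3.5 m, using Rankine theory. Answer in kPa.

39.2 kPa

K_a = (1 − sin φ)/(1 + sin φ) = 0.3456.
γ' = 20.6 − 9.81 = 10.79 kN/m³.
Effective vertical stress at 3.5 m: σ'_v = 19.4×1.2 + 10.79×2.30 = 48.10 kPa.
σ'_h = K_a σ'_v = 0.3456 × 48.10 = 16.62 kPa; u = γ_w × 2.30 = 22.56 kPa.
Total σ_h = 16.62 + 22.56 = 39.18 kPa.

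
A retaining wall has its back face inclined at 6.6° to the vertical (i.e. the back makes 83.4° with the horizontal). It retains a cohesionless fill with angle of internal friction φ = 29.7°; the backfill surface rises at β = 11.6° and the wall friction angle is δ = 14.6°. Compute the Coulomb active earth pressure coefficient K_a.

K_a = sin²(α+φ) / [sin²α · sin(α−δ) · (1 + √{sin(φ+δ)sin(φ−β) / (sin(α−δ)sin(α+β))})²].
With α = 83.4°, φ = 29.7°, δ = 14.6°, β = 11.6°: K_a = 0.4180.

0.418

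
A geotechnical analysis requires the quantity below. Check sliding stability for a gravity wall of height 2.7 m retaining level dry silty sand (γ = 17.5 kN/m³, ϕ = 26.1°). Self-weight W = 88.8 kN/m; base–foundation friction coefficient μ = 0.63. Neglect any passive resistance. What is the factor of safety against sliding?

2.25

K_a = tan²(45° − 26.1°/2) = 0.3889.
P_a = ½K_aγH² = 0.5×0.3889×17.5×2.7² = 24.81 kN/m, acting at H/3 = 0.9000 m above the base.
FS_sliding = μW / P_a = 0.63×88.8 / 24.81 = 2.255.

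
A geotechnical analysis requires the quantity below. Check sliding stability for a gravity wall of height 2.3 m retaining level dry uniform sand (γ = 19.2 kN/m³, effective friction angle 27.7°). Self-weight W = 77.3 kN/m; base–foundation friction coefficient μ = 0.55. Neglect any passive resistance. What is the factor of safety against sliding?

K_a = tan²(45° − 27.7°/2) = 0.3653.
P_a = ½K_aγH² = 0.5×0.3653×19.2×2.3² = 18.55 kN/m, acting at H/3 = 0.7667 m above the base.
FS_sliding = μW / P_a = 0.55×77.3 / 18.55 = 2.292.

2.29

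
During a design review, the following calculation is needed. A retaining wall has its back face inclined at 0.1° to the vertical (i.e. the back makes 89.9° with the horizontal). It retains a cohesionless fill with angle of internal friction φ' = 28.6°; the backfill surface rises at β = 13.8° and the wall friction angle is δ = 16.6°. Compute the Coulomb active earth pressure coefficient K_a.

0.388

K_a = sin²(α+φ) / [sin²α · sin(α−δ) · (1 + √{sin(φ+δ)sin(φ−β) / (sin(α−δ)sin(α+β))})²].
With α = 89.9°, φ = 28.6°, δ = 16.6°, β = 13.8°: K_a = 0.3881.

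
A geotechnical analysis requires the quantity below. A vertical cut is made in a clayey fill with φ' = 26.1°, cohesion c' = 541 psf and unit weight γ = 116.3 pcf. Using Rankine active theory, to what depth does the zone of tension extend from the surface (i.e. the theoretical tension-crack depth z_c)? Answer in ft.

14.9 ft

K_a = tan²(45° − 26.1°/2) = 0.3889; √K_a = 0.6237.
The active pressure is zero where K_a γ z = 2c√K_a, so z_c = 2c/(γ√K_a) = 2×541/(116.3×0.6237) = 14.92 ft.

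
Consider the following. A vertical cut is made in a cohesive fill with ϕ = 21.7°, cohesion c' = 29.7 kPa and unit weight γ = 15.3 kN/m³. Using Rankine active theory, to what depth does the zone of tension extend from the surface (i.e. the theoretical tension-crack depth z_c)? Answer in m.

5.72 m

K_a = tan²(45° − 21.7°/2) = 0.4601; √K_a = 0.6783.
The active pressure is zero where K_a γ z = 2c√K_a, so z_c = 2c/(γ√K_a) = 2×29.7/(15.3×0.6783) = 5.723 m.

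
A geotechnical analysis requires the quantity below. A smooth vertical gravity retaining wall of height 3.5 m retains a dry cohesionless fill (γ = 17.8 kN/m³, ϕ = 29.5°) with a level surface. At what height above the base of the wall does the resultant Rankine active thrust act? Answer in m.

K_a = 0.3401.
The pressure distribution is triangular, so the resultant acts at H/3 above the base = 3.5/3 = 1.167 m.

1.17 m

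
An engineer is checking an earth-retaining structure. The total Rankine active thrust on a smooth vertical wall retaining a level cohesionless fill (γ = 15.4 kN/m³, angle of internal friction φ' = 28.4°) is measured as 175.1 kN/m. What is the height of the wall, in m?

8.00 m

K_a = 0.3554. P_a = ½ K_a γ H² ⇒ H = √(2P_a/(K_a γ)).
H = √(2×175.1/(0.3554×15.4)) = 8.000 m.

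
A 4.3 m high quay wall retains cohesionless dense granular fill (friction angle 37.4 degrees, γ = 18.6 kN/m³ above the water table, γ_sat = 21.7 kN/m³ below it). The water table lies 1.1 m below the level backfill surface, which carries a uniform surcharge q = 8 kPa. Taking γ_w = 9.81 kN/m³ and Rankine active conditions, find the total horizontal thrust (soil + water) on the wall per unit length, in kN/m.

92.2 kN/m

K_a = tan²(45° − φ/2) = 0.2443.
γ' = 21.7 − 9.81 = 11.89 kN/m³. h₂ = H − d_w = 3.2 m.
σ'_h: at surface K_a·q = 1.954; at WT K_a(q+γd_w) = 6.952; at base K_a(q+γd_w+γ'h₂) = 16.25 kPa.
P₁ = ½(1.954+6.952)×1.1 = 4.898; P₂ = ½(6.952+16.25)×3.2 = 37.12; P_w = ½γ_w h₂² = 50.23.
Total = 4.898+37.12+50.23 = 92.24 kN/m.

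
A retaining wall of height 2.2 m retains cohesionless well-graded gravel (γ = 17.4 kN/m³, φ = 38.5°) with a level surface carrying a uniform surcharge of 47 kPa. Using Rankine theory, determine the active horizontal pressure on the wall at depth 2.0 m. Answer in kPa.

K_a = (1 − sin φ)/(1 + sin φ) = 0.2327.
σ_v = γz + q = 17.4 × 2.0 + 47 = 81.80 kPa.
σ_h = K_a σ_v = 0.2327 × 81.80 = 19.03 kPa.

19.0 kPa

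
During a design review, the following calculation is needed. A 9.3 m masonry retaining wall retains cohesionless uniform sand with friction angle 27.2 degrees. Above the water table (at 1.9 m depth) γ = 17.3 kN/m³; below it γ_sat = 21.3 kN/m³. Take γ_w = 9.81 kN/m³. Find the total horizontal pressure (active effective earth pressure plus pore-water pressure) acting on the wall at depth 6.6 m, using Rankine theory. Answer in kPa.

78.5 kPa

K_a = (1 − sin φ)/(1 + sin φ) = 0.3726.
γ' = 21.3 − 9.81 = 11.49 kN/m³.
Effective vertical stress at 6.6 m: σ'_v = 17.3×1.9 + 11.49×4.70 = 86.87 kPa.
σ'_h = K_a σ'_v = 0.3726 × 86.87 = 32.37 kPa; u = γ_w × 4.70 = 46.11 kPa.
Total σ_h = 32.37 + 46.11 = 78.48 kPa.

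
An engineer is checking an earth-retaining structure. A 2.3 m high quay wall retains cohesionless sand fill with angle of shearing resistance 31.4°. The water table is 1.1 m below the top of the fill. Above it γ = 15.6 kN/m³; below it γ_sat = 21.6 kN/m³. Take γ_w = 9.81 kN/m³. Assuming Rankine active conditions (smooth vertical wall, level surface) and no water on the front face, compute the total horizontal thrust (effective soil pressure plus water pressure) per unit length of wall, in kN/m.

19.2 kN/m

K_a = tan²(45° − φ/2) = 0.3149.
γ' = 21.6 − 9.81 = 11.79 kN/m³. Depth below WT = 1.2 m.
σ'_h at WT = K_a γ d_w = 5.404 kPa; at base = 5.404 + K_a γ' × 1.2 = 9.859 kPa.
P₁ (0–1.1 m) = ½×5.404×1.1 = 2.972. P₂ (1.1–2.3 m) = ½(5.404+9.859)×1.2 = 9.158.
P_w = ½ γ_w h₂² = 0.5×9.81×1.2² = 7.063. Total = 2.972+9.158+7.063 = 19.19 kN/m.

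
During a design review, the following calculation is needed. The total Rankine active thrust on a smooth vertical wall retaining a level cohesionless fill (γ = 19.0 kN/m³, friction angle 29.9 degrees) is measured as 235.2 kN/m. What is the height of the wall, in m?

8.60 m

K_a = 0.3347. P_a = ½ K_a γ H² ⇒ H = √(2P_a/(K_a γ)).
H = √(2×235.2/(0.3347×19.0)) = 8.601 m.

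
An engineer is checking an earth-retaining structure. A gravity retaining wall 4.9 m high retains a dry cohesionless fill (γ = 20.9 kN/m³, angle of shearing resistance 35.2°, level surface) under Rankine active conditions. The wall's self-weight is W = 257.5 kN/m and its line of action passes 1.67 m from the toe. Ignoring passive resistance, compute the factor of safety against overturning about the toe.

K_a = tan²(45° − 35.2°/2) = 0.2687.
P_a = ½K_aγH² = 0.5×0.2687×20.9×4.9² = 67.41 kN/m, acting at H/3 = 1.633 m above the base.
Overturning moment M_o = P_a × H/3 = 67.41 × 1.633 = 110.1.
Resisting moment M_r = W × 1.67 = 257.5 × 1.67 = 430.0.
FS_overturning = M_r/M_o = 430.0/110.1 = 3.905.

3.91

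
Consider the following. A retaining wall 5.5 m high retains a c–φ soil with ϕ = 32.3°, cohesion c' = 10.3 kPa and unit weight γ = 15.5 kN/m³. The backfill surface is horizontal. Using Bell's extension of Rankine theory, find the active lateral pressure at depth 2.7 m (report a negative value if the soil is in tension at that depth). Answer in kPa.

K_a = (1 − sin φ)/(1 + sin φ) = 0.3035.
σ_a = K_a γ z − 2c√K_a = 0.3035×15.5×2.7 − 2×10.3×0.5509 = 1.352 kPa.

1.35 kPa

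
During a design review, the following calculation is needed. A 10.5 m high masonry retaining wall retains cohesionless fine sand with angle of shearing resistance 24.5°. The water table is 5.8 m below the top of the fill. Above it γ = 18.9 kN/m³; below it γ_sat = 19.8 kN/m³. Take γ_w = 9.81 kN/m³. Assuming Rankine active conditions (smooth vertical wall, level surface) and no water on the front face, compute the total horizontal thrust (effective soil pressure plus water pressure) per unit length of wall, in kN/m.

499 kN/m

K_a = tan²(45° − φ/2) = 0.4137.
γ' = 19.8 − 9.81 = 9.990 kN/m³. Depth below WT = 4.7 m.
σ'_h at WT = K_a γ d_w = 45.35 kPa; at base = 45.35 + K_a γ' × 4.7 = 64.78 kPa.
P₁ (0–5.8 m) = ½×45.35×5.8 = 131.5. P₂ (5.8–10.5 m) = ½(45.35+64.78)×4.7 = 258.8.
P_w = ½ γ_w h₂² = 0.5×9.81×4.7² = 108.4. Total = 131.5+258.8+108.4 = 498.7 kN/m.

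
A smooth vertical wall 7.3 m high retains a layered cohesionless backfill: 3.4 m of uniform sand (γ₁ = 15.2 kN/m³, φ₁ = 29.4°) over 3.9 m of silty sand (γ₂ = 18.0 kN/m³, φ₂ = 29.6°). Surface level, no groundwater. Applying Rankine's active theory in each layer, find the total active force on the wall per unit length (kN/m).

K_a1 = tan²(45°−29.4°/2) = 0.3415; K_a2 = tan²(45°−29.6°/2) = 0.3387.
Layer 1: σ at base = K_a1 γ₁ h₁ = 17.65 kPa; P₁ = ½×17.65×3.4 = 30.00.
Layer 2: σ_v at top = γ₁h₁ = 51.68; σ_h top = K_a2×51.68 = 17.51; σ_h base = K_a2×(51.68+18.0×3.9) = 41.29.
P₂ = ½(17.51+41.29)×3.9 = 114.6. Total P_a = 30.00+114.6 = 144.6 kN/m.

145 kN/m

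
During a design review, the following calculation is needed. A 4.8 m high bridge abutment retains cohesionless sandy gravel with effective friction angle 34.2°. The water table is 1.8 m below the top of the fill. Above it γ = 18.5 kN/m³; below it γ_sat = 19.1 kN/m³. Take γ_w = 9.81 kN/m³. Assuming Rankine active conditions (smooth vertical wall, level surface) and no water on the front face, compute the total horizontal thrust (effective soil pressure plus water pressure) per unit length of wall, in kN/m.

K_a = tan²(45° − φ/2) = 0.2803.
γ' = 19.1 − 9.81 = 9.290 kN/m³. Depth below WT = 3.0 m.
σ'_h at WT = K_a γ d_w = 9.335 kPa; at base = 9.335 + K_a γ' × 3.0 = 17.15 kPa.
P₁ (0–1.8 m) = ½×9.335×1.8 = 8.402. P₂ (1.8–4.8 m) = ½(9.335+17.15)×3.0 = 39.73.
P_w = ½ γ_w h₂² = 0.5×9.81×3.0² = 44.14. Total = 8.402+39.73+44.14 = 92.27 kN/m.

92.3 kN/m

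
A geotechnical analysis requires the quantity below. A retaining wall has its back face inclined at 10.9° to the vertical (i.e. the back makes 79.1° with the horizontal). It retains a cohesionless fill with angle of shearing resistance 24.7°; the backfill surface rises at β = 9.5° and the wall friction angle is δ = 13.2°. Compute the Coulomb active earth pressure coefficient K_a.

K_a = sin²(α+φ) / [sin²α · sin(α−δ) · (1 + √{sin(φ+δ)sin(φ−β) / (sin(α−δ)sin(α+β))})²].
With α = 79.1°, φ = 24.7°, δ = 13.2°, β = 9.5°: K_a = 0.5313.

0.531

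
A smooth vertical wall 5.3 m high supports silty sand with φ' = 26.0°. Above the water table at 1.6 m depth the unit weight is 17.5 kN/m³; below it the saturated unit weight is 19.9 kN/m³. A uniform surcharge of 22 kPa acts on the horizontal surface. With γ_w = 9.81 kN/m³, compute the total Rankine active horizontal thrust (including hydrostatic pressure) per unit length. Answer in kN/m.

K_a = tan²(45° − φ/2) = 0.3905.
γ' = 19.9 − 9.81 = 10.09 kN/m³. h₂ = H − d_w = 3.7 m.
σ'_h: at surface K_a·q = 8.590; at WT K_a(q+γd_w) = 19.52; at base K_a(q+γd_w+γ'h₂) = 34.10 kPa.
P₁ = ½(8.590+19.52)×1.6 = 22.49; P₂ = ½(19.52+34.10)×3.7 = 99.20; P_w = ½γ_w h₂² = 67.15.
Total = 22.49+99.20+67.15 = 188.8 kN/m.

189 kN/m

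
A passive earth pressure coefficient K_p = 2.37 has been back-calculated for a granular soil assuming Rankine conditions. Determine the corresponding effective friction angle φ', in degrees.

24.0°

K_p = (1+sin φ)/(1−sin φ) ⇒ sin φ = (K_p − 1)/(K_p + 1) = 0.4065.
φ = arcsin(0.4065) = 23.99°.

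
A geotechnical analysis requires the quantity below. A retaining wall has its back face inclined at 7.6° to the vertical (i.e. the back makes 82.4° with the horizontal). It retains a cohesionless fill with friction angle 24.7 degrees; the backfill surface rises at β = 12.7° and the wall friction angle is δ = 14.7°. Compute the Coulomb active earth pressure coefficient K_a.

0.529

K_a = sin²(α+φ) / [sin²α · sin(α−δ) · (1 + √{sin(φ+δ)sin(φ−β) / (sin(α−δ)sin(α+β))})²].
With α = 82.4°, φ = 24.7°, δ = 14.7°, β = 12.7°: K_a = 0.5289.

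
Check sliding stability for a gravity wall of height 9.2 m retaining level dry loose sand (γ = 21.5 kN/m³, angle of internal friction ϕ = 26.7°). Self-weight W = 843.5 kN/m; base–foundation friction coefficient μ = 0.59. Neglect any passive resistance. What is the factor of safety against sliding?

K_a = tan²(45° − 26.7°/2) = 0.3800.
P_a = ½K_aγH² = 0.5×0.3800×21.5×9.2² = 345.7 kN/m, acting at H/3 = 3.067 m above the base.
FS_sliding = μW / P_a = 0.59×843.5 / 345.7 = 1.440.

1.44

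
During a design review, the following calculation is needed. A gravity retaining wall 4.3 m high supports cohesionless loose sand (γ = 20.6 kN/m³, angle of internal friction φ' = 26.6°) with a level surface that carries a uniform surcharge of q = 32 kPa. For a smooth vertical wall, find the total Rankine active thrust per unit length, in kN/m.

125 kN/m

K_a = tan²(45° − φ/2) = 0.3814.
Soil triangle: ½ K_a γ H² = 0.5×0.3814×20.6×4.3² = 72.65 kN/m.
Surcharge rectangle: K_a q H = 0.3814×32×4.3 = 52.49 kN/m.
Total = 72.65 + 52.49 = 125.1 kN/m.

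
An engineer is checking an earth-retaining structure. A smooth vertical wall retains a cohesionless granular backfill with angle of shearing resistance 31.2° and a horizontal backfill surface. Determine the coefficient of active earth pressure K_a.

0.317

K_a = tan²(45° − φ/2) = tan²(29.40°) = 0.3175.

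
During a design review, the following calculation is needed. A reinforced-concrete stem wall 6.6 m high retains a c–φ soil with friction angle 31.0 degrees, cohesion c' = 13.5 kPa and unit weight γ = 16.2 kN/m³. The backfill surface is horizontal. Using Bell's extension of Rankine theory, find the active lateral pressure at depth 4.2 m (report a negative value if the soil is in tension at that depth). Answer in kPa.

K_a = (1 − sin φ)/(1 + sin φ) = 0.3201.
σ_a = K_a γ z − 2c√K_a = 0.3201×16.2×4.2 − 2×13.5×0.5658 = 6.504 kPa.

6.50 kPa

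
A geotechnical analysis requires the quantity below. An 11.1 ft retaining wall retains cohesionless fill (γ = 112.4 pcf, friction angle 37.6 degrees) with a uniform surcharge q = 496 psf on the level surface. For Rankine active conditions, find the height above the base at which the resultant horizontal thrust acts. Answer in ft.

K_a = 0.2421.
Triangular part P₁ = ½K_aγH² = 1677 at H/3 = 3.700 ft; rectangular part P₂ = K_a q H = 1333 at H/2 = 5.550 ft.
ȳ = (P₁·3.700 + P₂·5.550)/(P₁+P₂) = 4.519 ft.

4.52 ft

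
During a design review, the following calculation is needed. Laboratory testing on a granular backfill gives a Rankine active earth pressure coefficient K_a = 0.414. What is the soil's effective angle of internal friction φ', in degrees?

24.5°

K_a = tan²(45° − φ/2) ⇒ 45° − φ/2 = arctan(√0.414) = 32.76°.
φ = 2(45° − 32.76°) = 24.48°.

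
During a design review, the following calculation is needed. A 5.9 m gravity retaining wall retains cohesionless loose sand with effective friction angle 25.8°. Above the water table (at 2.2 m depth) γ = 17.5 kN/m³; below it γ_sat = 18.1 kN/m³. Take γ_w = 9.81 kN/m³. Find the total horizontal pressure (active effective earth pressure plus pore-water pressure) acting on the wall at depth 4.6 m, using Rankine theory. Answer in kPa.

K_a = (1 − sin φ)/(1 + sin φ) = 0.3935.
γ' = 18.1 − 9.81 = 8.290 kN/m³.
Effective vertical stress at 4.6 m: σ'_v = 17.5×2.2 + 8.290×2.40 = 58.40 kPa.
σ'_h = K_a σ'_v = 0.3935 × 58.40 = 22.98 kPa; u = γ_w × 2.40 = 23.54 kPa.
Total σ_h = 22.98 + 23.54 = 46.52 kPa.

46.5 kPa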